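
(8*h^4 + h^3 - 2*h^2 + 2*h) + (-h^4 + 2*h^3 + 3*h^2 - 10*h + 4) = 7*h^4 + 3*h^3 + h^2 - 8*h + 4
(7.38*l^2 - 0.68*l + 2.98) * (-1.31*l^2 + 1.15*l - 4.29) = -9.6678*l^4 + 9.3778*l^3 - 36.346*l^2 + 6.3442*l - 12.7842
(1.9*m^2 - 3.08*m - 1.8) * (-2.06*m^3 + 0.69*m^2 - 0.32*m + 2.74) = -3.914*m^5 + 7.6558*m^4 + 0.9748*m^3 + 4.9496*m^2 - 7.8632*m - 4.932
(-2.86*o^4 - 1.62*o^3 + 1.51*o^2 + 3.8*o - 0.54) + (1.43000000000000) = -2.86*o^4 - 1.62*o^3 + 1.51*o^2 + 3.8*o + 0.89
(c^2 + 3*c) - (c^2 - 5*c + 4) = 8*c - 4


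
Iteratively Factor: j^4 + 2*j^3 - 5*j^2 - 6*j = (j)*(j^3 + 2*j^2 - 5*j - 6) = j*(j + 1)*(j^2 + j - 6) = j*(j + 1)*(j + 3)*(j - 2)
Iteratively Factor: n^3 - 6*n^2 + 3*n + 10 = (n - 5)*(n^2 - n - 2) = (n - 5)*(n - 2)*(n + 1)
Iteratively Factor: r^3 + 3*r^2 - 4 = (r - 1)*(r^2 + 4*r + 4) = (r - 1)*(r + 2)*(r + 2)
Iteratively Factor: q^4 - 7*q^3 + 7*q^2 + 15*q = (q + 1)*(q^3 - 8*q^2 + 15*q) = (q - 3)*(q + 1)*(q^2 - 5*q) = q*(q - 3)*(q + 1)*(q - 5)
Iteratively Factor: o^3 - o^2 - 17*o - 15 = (o + 3)*(o^2 - 4*o - 5) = (o - 5)*(o + 3)*(o + 1)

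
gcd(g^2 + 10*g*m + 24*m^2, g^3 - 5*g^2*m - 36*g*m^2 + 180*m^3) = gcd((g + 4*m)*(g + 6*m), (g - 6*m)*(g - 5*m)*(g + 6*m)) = g + 6*m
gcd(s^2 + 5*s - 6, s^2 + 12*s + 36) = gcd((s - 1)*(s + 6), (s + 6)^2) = s + 6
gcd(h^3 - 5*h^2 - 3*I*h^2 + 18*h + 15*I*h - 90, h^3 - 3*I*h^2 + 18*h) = h^2 - 3*I*h + 18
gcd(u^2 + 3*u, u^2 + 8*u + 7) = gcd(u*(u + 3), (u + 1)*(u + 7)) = 1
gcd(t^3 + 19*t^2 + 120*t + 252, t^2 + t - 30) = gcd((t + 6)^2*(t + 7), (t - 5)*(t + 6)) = t + 6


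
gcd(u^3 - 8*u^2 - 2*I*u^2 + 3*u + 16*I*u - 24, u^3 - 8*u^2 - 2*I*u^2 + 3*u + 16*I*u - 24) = u^3 + u^2*(-8 - 2*I) + u*(3 + 16*I) - 24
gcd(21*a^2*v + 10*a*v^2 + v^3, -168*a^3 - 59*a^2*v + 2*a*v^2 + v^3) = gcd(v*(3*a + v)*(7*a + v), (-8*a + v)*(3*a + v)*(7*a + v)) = 21*a^2 + 10*a*v + v^2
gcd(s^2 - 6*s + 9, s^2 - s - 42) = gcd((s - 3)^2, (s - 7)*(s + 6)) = 1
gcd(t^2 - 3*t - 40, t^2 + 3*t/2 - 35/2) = t + 5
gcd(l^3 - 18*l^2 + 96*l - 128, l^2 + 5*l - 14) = l - 2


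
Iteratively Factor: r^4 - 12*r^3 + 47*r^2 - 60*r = (r - 3)*(r^3 - 9*r^2 + 20*r) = (r - 5)*(r - 3)*(r^2 - 4*r) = (r - 5)*(r - 4)*(r - 3)*(r)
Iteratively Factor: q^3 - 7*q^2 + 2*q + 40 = (q - 4)*(q^2 - 3*q - 10) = (q - 5)*(q - 4)*(q + 2)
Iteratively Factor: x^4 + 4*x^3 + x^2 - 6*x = (x - 1)*(x^3 + 5*x^2 + 6*x) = (x - 1)*(x + 3)*(x^2 + 2*x) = x*(x - 1)*(x + 3)*(x + 2)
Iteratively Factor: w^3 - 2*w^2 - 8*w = (w + 2)*(w^2 - 4*w) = w*(w + 2)*(w - 4)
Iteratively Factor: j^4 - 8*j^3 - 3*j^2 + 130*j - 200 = (j - 2)*(j^3 - 6*j^2 - 15*j + 100) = (j - 5)*(j - 2)*(j^2 - j - 20) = (j - 5)*(j - 2)*(j + 4)*(j - 5)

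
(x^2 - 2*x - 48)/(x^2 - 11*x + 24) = (x + 6)/(x - 3)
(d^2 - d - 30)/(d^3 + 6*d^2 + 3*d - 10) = (d - 6)/(d^2 + d - 2)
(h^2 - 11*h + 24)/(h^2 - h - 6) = (h - 8)/(h + 2)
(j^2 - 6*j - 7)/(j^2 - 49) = (j + 1)/(j + 7)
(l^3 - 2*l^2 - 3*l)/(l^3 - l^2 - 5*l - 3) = l/(l + 1)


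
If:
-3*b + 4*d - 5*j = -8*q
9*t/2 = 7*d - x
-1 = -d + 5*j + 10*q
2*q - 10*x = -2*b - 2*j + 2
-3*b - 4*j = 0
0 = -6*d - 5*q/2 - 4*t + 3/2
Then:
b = 9008/153855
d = 3721/30771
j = -2252/51285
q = -10147/153855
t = 7226/30771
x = -6470/30771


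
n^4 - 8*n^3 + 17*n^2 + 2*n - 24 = (n - 4)*(n - 3)*(n - 2)*(n + 1)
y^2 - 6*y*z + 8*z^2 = (y - 4*z)*(y - 2*z)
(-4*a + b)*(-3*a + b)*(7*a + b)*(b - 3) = 84*a^3*b - 252*a^3 - 37*a^2*b^2 + 111*a^2*b + b^4 - 3*b^3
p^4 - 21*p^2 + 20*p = p*(p - 4)*(p - 1)*(p + 5)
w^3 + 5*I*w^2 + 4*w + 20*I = (w - 2*I)*(w + 2*I)*(w + 5*I)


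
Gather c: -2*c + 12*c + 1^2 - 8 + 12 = 10*c + 5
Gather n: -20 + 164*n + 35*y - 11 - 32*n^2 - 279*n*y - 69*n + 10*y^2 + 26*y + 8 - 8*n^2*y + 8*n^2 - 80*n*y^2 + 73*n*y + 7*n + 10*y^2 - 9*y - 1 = n^2*(-8*y - 24) + n*(-80*y^2 - 206*y + 102) + 20*y^2 + 52*y - 24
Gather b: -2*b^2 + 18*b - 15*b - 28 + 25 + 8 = -2*b^2 + 3*b + 5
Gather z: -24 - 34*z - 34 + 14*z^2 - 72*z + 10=14*z^2 - 106*z - 48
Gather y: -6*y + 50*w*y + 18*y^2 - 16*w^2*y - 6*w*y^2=y^2*(18 - 6*w) + y*(-16*w^2 + 50*w - 6)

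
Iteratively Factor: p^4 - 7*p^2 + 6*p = (p - 1)*(p^3 + p^2 - 6*p) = p*(p - 1)*(p^2 + p - 6) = p*(p - 2)*(p - 1)*(p + 3)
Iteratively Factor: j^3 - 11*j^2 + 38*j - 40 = (j - 4)*(j^2 - 7*j + 10) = (j - 4)*(j - 2)*(j - 5)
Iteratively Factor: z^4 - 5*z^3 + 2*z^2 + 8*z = (z + 1)*(z^3 - 6*z^2 + 8*z) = (z - 2)*(z + 1)*(z^2 - 4*z) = z*(z - 2)*(z + 1)*(z - 4)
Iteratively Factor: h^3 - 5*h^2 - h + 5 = (h - 5)*(h^2 - 1) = (h - 5)*(h + 1)*(h - 1)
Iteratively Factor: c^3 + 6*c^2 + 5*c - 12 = (c - 1)*(c^2 + 7*c + 12) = (c - 1)*(c + 3)*(c + 4)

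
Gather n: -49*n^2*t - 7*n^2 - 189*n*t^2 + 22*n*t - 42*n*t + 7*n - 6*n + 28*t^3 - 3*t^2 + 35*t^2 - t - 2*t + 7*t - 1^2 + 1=n^2*(-49*t - 7) + n*(-189*t^2 - 20*t + 1) + 28*t^3 + 32*t^2 + 4*t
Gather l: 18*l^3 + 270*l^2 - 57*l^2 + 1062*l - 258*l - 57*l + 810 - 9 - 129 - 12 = 18*l^3 + 213*l^2 + 747*l + 660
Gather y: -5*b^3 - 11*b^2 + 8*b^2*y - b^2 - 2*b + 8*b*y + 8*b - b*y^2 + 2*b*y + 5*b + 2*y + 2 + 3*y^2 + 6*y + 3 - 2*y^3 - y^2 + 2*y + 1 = -5*b^3 - 12*b^2 + 11*b - 2*y^3 + y^2*(2 - b) + y*(8*b^2 + 10*b + 10) + 6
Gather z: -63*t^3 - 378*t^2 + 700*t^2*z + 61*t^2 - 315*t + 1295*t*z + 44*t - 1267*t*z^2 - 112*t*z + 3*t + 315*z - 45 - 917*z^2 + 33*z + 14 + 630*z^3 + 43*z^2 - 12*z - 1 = -63*t^3 - 317*t^2 - 268*t + 630*z^3 + z^2*(-1267*t - 874) + z*(700*t^2 + 1183*t + 336) - 32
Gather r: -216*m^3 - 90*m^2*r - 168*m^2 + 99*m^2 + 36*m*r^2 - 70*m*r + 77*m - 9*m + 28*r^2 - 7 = -216*m^3 - 69*m^2 + 68*m + r^2*(36*m + 28) + r*(-90*m^2 - 70*m) - 7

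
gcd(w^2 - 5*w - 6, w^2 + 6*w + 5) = w + 1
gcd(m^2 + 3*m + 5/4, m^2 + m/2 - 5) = m + 5/2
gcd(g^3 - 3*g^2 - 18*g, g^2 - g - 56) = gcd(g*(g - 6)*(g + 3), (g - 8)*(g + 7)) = 1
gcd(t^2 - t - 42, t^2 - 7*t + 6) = 1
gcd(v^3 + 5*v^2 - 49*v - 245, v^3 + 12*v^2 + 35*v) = v^2 + 12*v + 35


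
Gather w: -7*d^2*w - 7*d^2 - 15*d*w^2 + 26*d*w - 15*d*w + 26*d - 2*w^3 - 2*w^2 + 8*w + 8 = -7*d^2 + 26*d - 2*w^3 + w^2*(-15*d - 2) + w*(-7*d^2 + 11*d + 8) + 8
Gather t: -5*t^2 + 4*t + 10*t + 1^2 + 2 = -5*t^2 + 14*t + 3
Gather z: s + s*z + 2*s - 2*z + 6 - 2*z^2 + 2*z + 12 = s*z + 3*s - 2*z^2 + 18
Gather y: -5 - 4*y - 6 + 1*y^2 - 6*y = y^2 - 10*y - 11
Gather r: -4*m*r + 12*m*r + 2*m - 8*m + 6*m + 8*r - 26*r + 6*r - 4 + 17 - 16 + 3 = r*(8*m - 12)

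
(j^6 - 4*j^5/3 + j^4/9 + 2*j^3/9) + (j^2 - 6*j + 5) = j^6 - 4*j^5/3 + j^4/9 + 2*j^3/9 + j^2 - 6*j + 5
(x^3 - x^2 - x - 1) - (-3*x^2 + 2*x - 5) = x^3 + 2*x^2 - 3*x + 4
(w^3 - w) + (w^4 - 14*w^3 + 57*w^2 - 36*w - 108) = w^4 - 13*w^3 + 57*w^2 - 37*w - 108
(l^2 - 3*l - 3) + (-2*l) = l^2 - 5*l - 3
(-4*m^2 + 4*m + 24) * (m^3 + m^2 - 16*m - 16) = -4*m^5 + 92*m^3 + 24*m^2 - 448*m - 384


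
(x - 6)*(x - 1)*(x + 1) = x^3 - 6*x^2 - x + 6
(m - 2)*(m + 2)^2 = m^3 + 2*m^2 - 4*m - 8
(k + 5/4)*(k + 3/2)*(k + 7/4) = k^3 + 9*k^2/2 + 107*k/16 + 105/32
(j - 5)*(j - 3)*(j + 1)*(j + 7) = j^4 - 42*j^2 + 64*j + 105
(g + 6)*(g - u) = g^2 - g*u + 6*g - 6*u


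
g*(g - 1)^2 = g^3 - 2*g^2 + g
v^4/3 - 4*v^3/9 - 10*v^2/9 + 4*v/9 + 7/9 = (v/3 + 1/3)*(v - 7/3)*(v - 1)*(v + 1)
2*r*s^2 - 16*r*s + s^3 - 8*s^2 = s*(2*r + s)*(s - 8)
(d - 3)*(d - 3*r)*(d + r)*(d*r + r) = d^4*r - 2*d^3*r^2 - 2*d^3*r - 3*d^2*r^3 + 4*d^2*r^2 - 3*d^2*r + 6*d*r^3 + 6*d*r^2 + 9*r^3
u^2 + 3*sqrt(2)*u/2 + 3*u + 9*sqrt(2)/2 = (u + 3)*(u + 3*sqrt(2)/2)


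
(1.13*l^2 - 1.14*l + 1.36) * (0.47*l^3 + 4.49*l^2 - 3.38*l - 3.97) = 0.5311*l^5 + 4.5379*l^4 - 8.2988*l^3 + 5.4735*l^2 - 0.0709999999999997*l - 5.3992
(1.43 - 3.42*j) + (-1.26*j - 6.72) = -4.68*j - 5.29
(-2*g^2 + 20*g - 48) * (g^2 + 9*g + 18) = -2*g^4 + 2*g^3 + 96*g^2 - 72*g - 864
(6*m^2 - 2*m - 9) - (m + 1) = 6*m^2 - 3*m - 10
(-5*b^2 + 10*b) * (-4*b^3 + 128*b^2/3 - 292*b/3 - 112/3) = 20*b^5 - 760*b^4/3 + 2740*b^3/3 - 2360*b^2/3 - 1120*b/3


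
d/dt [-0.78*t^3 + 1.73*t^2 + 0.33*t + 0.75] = -2.34*t^2 + 3.46*t + 0.33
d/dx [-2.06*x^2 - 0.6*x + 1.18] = -4.12*x - 0.6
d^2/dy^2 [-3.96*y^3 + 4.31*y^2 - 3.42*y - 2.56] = 8.62 - 23.76*y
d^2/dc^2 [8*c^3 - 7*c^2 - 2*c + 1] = 48*c - 14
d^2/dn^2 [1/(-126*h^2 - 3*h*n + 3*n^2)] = 2*(-42*h^2 - h*n + n^2 - (h - 2*n)^2)/(3*(42*h^2 + h*n - n^2)^3)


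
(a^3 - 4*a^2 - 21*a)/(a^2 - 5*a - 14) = a*(a + 3)/(a + 2)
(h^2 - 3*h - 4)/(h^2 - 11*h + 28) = (h + 1)/(h - 7)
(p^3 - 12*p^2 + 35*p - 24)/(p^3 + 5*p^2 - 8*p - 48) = (p^2 - 9*p + 8)/(p^2 + 8*p + 16)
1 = 1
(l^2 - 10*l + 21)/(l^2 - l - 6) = (l - 7)/(l + 2)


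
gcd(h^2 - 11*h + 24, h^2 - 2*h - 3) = h - 3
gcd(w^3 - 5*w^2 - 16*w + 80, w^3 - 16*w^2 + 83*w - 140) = w^2 - 9*w + 20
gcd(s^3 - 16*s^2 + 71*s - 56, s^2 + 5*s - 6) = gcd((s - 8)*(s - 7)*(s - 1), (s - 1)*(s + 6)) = s - 1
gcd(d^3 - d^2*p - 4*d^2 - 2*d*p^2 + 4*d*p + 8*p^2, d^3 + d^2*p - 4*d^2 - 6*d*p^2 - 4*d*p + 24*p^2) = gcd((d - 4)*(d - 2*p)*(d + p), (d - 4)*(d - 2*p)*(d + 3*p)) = -d^2 + 2*d*p + 4*d - 8*p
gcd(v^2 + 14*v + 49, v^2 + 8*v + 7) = v + 7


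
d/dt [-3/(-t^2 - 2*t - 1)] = 6*(-t - 1)/(t^2 + 2*t + 1)^2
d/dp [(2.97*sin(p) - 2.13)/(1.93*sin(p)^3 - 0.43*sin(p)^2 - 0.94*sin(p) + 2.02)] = (-11.4642*sin(p)^3 + 13.6098*sin(p)^2 - 1.8318*sin(p) + 3.9972)*cos(p)/(3.7249*sin(p)^6 - 1.6598*sin(p)^5 - 3.4435*sin(p)^4 + 8.6056*sin(p)^3 - 0.8536*sin(p)^2 - 3.7976*sin(p) + 4.0804)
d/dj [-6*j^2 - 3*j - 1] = -12*j - 3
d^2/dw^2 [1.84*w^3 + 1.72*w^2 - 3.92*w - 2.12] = 11.04*w + 3.44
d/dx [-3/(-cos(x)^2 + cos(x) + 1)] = 3*(2*cos(x) - 1)*sin(x)/(sin(x)^2 + cos(x))^2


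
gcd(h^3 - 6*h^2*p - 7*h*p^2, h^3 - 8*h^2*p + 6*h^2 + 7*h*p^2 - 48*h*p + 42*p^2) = -h + 7*p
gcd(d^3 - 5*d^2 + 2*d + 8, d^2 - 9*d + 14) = d - 2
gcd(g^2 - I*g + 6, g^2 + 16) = 1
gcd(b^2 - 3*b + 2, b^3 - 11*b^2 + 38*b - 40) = b - 2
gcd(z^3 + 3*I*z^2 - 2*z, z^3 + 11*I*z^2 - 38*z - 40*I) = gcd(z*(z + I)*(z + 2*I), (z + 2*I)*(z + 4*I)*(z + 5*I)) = z + 2*I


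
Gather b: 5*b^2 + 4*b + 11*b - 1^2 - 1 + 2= 5*b^2 + 15*b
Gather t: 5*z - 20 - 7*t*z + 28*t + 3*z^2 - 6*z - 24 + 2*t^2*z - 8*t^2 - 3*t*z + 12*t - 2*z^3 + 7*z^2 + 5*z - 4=t^2*(2*z - 8) + t*(40 - 10*z) - 2*z^3 + 10*z^2 + 4*z - 48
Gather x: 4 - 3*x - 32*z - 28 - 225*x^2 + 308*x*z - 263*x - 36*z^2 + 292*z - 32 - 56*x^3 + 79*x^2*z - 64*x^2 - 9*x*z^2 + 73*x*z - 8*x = -56*x^3 + x^2*(79*z - 289) + x*(-9*z^2 + 381*z - 274) - 36*z^2 + 260*z - 56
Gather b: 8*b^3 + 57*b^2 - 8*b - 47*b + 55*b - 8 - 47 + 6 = 8*b^3 + 57*b^2 - 49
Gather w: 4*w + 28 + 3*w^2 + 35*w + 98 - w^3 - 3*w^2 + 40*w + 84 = -w^3 + 79*w + 210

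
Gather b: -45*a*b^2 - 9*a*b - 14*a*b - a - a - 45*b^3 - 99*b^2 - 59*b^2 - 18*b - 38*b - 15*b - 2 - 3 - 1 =-2*a - 45*b^3 + b^2*(-45*a - 158) + b*(-23*a - 71) - 6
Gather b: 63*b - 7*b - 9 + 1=56*b - 8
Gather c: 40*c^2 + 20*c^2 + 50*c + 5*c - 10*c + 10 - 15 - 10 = 60*c^2 + 45*c - 15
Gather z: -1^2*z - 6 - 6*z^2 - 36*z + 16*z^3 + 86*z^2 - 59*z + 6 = 16*z^3 + 80*z^2 - 96*z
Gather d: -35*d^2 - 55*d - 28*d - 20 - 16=-35*d^2 - 83*d - 36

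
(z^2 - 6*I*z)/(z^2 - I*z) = (z - 6*I)/(z - I)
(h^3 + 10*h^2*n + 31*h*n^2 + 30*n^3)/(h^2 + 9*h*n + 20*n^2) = (h^2 + 5*h*n + 6*n^2)/(h + 4*n)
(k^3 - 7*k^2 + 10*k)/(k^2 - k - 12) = k*(-k^2 + 7*k - 10)/(-k^2 + k + 12)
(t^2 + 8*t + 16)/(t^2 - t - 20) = (t + 4)/(t - 5)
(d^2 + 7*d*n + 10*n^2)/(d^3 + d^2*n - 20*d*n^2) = (d + 2*n)/(d*(d - 4*n))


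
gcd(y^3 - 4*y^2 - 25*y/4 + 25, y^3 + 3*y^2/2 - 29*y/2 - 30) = y^2 - 3*y/2 - 10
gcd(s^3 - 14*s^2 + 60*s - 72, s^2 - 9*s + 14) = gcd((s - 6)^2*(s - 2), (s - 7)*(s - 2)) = s - 2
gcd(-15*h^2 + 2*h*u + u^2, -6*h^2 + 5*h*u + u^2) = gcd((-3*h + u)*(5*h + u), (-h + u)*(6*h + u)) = 1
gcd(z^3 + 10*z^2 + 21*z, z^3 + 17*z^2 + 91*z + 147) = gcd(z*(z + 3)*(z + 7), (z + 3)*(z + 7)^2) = z^2 + 10*z + 21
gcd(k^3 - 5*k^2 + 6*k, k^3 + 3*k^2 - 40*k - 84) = 1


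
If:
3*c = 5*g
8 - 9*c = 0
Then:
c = 8/9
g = 8/15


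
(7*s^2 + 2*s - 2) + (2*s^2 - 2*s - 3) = 9*s^2 - 5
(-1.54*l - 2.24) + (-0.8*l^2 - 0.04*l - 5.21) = -0.8*l^2 - 1.58*l - 7.45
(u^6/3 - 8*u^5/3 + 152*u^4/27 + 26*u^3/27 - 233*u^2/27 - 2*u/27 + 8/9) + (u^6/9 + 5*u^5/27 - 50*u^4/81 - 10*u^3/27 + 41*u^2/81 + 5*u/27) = 4*u^6/9 - 67*u^5/27 + 406*u^4/81 + 16*u^3/27 - 658*u^2/81 + u/9 + 8/9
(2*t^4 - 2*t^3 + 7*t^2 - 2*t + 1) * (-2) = -4*t^4 + 4*t^3 - 14*t^2 + 4*t - 2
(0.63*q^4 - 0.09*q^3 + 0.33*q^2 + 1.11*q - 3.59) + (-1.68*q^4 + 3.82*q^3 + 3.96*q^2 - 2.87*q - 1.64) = -1.05*q^4 + 3.73*q^3 + 4.29*q^2 - 1.76*q - 5.23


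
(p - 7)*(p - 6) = p^2 - 13*p + 42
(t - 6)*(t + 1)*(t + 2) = t^3 - 3*t^2 - 16*t - 12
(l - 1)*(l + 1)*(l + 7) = l^3 + 7*l^2 - l - 7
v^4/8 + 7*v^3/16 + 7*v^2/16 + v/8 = v*(v/4 + 1/4)*(v/2 + 1)*(v + 1/2)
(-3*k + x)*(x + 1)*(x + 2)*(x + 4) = -3*k*x^3 - 21*k*x^2 - 42*k*x - 24*k + x^4 + 7*x^3 + 14*x^2 + 8*x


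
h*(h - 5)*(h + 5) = h^3 - 25*h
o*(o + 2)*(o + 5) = o^3 + 7*o^2 + 10*o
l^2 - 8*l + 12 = (l - 6)*(l - 2)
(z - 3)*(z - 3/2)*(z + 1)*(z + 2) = z^4 - 3*z^3/2 - 7*z^2 + 9*z/2 + 9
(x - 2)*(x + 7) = x^2 + 5*x - 14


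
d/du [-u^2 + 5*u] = 5 - 2*u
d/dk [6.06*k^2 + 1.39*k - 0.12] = 12.12*k + 1.39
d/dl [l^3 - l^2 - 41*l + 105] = 3*l^2 - 2*l - 41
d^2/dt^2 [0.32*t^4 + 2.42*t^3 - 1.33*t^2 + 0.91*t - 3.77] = 3.84*t^2 + 14.52*t - 2.66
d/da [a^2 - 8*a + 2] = 2*a - 8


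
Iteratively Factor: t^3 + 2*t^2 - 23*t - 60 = (t + 4)*(t^2 - 2*t - 15) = (t + 3)*(t + 4)*(t - 5)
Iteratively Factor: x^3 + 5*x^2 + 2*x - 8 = (x - 1)*(x^2 + 6*x + 8) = (x - 1)*(x + 4)*(x + 2)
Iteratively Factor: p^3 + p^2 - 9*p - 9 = (p - 3)*(p^2 + 4*p + 3) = (p - 3)*(p + 1)*(p + 3)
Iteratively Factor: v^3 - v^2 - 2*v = (v - 2)*(v^2 + v) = (v - 2)*(v + 1)*(v)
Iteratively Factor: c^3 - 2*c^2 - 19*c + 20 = (c + 4)*(c^2 - 6*c + 5) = (c - 5)*(c + 4)*(c - 1)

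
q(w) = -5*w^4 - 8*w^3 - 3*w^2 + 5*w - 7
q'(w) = -20*w^3 - 24*w^2 - 6*w + 5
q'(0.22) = 2.31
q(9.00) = -38842.00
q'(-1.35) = 18.57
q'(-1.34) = 18.07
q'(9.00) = -16573.00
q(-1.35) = -16.14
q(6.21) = -9443.46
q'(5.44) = -3957.67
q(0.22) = -6.14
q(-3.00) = -238.00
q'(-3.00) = 347.00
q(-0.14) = -7.74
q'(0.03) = 4.80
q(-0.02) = -7.10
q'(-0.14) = 5.42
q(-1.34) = -15.96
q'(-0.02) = 5.11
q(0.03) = -6.85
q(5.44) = -5735.40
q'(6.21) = -5747.46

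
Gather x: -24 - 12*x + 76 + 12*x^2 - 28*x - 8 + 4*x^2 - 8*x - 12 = 16*x^2 - 48*x + 32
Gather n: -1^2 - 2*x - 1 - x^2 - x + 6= -x^2 - 3*x + 4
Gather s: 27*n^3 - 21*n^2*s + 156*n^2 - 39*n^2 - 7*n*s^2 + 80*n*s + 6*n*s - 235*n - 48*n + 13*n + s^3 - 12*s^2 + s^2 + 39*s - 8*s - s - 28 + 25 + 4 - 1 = 27*n^3 + 117*n^2 - 270*n + s^3 + s^2*(-7*n - 11) + s*(-21*n^2 + 86*n + 30)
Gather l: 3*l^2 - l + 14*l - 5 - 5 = 3*l^2 + 13*l - 10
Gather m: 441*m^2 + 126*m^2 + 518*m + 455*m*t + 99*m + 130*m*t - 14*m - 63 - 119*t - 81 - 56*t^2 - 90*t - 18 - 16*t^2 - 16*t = 567*m^2 + m*(585*t + 603) - 72*t^2 - 225*t - 162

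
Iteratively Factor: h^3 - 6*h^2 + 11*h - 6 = (h - 1)*(h^2 - 5*h + 6) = (h - 3)*(h - 1)*(h - 2)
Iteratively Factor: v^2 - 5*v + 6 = (v - 3)*(v - 2)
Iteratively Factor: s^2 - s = (s - 1)*(s)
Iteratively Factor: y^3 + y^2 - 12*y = (y)*(y^2 + y - 12) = y*(y + 4)*(y - 3)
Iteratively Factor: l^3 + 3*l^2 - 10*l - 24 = (l - 3)*(l^2 + 6*l + 8) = (l - 3)*(l + 2)*(l + 4)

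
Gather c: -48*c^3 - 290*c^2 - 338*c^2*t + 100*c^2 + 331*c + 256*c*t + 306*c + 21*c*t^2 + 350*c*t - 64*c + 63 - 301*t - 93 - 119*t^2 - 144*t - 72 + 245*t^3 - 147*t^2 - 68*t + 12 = -48*c^3 + c^2*(-338*t - 190) + c*(21*t^2 + 606*t + 573) + 245*t^3 - 266*t^2 - 513*t - 90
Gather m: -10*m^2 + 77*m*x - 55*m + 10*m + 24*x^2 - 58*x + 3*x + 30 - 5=-10*m^2 + m*(77*x - 45) + 24*x^2 - 55*x + 25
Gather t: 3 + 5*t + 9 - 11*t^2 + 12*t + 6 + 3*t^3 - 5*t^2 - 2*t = 3*t^3 - 16*t^2 + 15*t + 18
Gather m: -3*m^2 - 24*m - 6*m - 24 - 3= -3*m^2 - 30*m - 27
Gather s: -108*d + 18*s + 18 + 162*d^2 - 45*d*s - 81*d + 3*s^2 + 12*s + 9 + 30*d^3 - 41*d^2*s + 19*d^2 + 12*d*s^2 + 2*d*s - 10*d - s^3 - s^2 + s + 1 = 30*d^3 + 181*d^2 - 199*d - s^3 + s^2*(12*d + 2) + s*(-41*d^2 - 43*d + 31) + 28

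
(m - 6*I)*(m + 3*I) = m^2 - 3*I*m + 18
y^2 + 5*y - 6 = (y - 1)*(y + 6)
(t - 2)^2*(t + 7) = t^3 + 3*t^2 - 24*t + 28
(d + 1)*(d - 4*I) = d^2 + d - 4*I*d - 4*I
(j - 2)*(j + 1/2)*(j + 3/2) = j^3 - 13*j/4 - 3/2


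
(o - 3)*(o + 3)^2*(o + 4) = o^4 + 7*o^3 + 3*o^2 - 63*o - 108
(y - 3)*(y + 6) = y^2 + 3*y - 18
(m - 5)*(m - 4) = m^2 - 9*m + 20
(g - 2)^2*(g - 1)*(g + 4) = g^4 - g^3 - 12*g^2 + 28*g - 16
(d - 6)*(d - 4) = d^2 - 10*d + 24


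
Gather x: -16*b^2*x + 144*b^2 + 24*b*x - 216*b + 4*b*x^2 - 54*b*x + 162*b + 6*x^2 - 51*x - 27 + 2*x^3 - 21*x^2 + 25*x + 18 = 144*b^2 - 54*b + 2*x^3 + x^2*(4*b - 15) + x*(-16*b^2 - 30*b - 26) - 9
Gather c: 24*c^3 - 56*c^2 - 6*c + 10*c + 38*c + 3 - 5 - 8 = 24*c^3 - 56*c^2 + 42*c - 10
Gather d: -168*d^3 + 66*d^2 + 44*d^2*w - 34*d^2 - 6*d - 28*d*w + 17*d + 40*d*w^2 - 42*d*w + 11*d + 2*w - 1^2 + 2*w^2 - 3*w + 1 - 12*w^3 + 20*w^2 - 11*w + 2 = -168*d^3 + d^2*(44*w + 32) + d*(40*w^2 - 70*w + 22) - 12*w^3 + 22*w^2 - 12*w + 2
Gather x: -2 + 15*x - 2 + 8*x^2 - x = 8*x^2 + 14*x - 4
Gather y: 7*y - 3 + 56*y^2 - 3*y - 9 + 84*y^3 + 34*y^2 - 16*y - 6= 84*y^3 + 90*y^2 - 12*y - 18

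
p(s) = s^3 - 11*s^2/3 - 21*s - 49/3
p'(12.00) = 323.00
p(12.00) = 931.67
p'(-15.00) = 764.00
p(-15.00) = -3901.33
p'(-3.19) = 32.92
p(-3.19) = -19.12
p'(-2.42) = 14.32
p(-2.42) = -1.16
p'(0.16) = -22.10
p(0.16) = -19.78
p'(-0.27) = -18.80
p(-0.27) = -10.95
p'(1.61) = -25.03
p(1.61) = -55.47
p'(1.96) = -23.85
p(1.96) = -64.05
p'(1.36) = -25.42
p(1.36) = -49.16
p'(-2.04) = 6.44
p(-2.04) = 2.76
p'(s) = 3*s^2 - 22*s/3 - 21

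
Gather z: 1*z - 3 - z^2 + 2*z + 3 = -z^2 + 3*z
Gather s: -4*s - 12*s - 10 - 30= -16*s - 40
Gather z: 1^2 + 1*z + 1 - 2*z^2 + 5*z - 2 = -2*z^2 + 6*z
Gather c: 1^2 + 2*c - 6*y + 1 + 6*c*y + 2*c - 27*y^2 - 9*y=c*(6*y + 4) - 27*y^2 - 15*y + 2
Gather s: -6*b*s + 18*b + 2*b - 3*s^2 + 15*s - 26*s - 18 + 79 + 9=20*b - 3*s^2 + s*(-6*b - 11) + 70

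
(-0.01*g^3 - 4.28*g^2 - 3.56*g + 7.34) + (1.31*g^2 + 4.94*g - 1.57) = -0.01*g^3 - 2.97*g^2 + 1.38*g + 5.77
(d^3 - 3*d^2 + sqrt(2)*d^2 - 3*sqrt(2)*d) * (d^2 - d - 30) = d^5 - 4*d^4 + sqrt(2)*d^4 - 27*d^3 - 4*sqrt(2)*d^3 - 27*sqrt(2)*d^2 + 90*d^2 + 90*sqrt(2)*d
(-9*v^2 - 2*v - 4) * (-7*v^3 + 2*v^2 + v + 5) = 63*v^5 - 4*v^4 + 15*v^3 - 55*v^2 - 14*v - 20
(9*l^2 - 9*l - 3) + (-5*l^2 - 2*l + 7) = 4*l^2 - 11*l + 4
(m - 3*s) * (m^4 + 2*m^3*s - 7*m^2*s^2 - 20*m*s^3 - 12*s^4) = m^5 - m^4*s - 13*m^3*s^2 + m^2*s^3 + 48*m*s^4 + 36*s^5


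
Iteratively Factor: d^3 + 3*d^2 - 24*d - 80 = (d + 4)*(d^2 - d - 20) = (d + 4)^2*(d - 5)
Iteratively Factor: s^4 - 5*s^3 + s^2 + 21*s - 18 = (s + 2)*(s^3 - 7*s^2 + 15*s - 9) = (s - 3)*(s + 2)*(s^2 - 4*s + 3) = (s - 3)*(s - 1)*(s + 2)*(s - 3)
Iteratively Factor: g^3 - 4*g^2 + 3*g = (g)*(g^2 - 4*g + 3) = g*(g - 1)*(g - 3)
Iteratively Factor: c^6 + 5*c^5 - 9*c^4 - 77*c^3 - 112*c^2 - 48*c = (c + 1)*(c^5 + 4*c^4 - 13*c^3 - 64*c^2 - 48*c) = (c - 4)*(c + 1)*(c^4 + 8*c^3 + 19*c^2 + 12*c) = (c - 4)*(c + 1)*(c + 4)*(c^3 + 4*c^2 + 3*c) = c*(c - 4)*(c + 1)*(c + 4)*(c^2 + 4*c + 3) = c*(c - 4)*(c + 1)*(c + 3)*(c + 4)*(c + 1)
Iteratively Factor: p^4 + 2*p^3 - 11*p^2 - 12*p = (p - 3)*(p^3 + 5*p^2 + 4*p) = p*(p - 3)*(p^2 + 5*p + 4) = p*(p - 3)*(p + 4)*(p + 1)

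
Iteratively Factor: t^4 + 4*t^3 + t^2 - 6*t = (t)*(t^3 + 4*t^2 + t - 6) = t*(t + 3)*(t^2 + t - 2) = t*(t + 2)*(t + 3)*(t - 1)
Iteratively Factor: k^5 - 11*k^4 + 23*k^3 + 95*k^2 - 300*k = (k - 4)*(k^4 - 7*k^3 - 5*k^2 + 75*k) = (k - 5)*(k - 4)*(k^3 - 2*k^2 - 15*k) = k*(k - 5)*(k - 4)*(k^2 - 2*k - 15) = k*(k - 5)^2*(k - 4)*(k + 3)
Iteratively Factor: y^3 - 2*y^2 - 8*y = (y)*(y^2 - 2*y - 8) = y*(y - 4)*(y + 2)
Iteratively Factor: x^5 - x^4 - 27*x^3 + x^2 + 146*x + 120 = (x + 2)*(x^4 - 3*x^3 - 21*x^2 + 43*x + 60) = (x + 1)*(x + 2)*(x^3 - 4*x^2 - 17*x + 60) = (x - 3)*(x + 1)*(x + 2)*(x^2 - x - 20) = (x - 5)*(x - 3)*(x + 1)*(x + 2)*(x + 4)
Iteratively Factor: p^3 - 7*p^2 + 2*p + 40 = (p + 2)*(p^2 - 9*p + 20) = (p - 5)*(p + 2)*(p - 4)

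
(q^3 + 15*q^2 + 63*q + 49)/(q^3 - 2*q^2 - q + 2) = (q^2 + 14*q + 49)/(q^2 - 3*q + 2)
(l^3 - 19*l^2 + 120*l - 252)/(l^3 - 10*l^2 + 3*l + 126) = (l - 6)/(l + 3)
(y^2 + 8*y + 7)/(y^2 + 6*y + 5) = (y + 7)/(y + 5)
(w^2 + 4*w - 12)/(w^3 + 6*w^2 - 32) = (w + 6)/(w^2 + 8*w + 16)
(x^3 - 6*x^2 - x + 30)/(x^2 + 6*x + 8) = (x^2 - 8*x + 15)/(x + 4)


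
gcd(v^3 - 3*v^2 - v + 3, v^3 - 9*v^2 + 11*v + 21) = v^2 - 2*v - 3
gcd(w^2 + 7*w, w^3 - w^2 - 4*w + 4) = 1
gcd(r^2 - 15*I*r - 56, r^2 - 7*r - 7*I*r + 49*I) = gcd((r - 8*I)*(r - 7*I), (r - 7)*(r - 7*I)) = r - 7*I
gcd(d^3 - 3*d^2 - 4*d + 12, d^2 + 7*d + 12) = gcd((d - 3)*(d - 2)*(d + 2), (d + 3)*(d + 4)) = 1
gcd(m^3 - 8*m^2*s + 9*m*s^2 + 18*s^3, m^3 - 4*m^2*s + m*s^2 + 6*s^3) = -m^2 + 2*m*s + 3*s^2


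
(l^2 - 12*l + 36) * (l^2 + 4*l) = l^4 - 8*l^3 - 12*l^2 + 144*l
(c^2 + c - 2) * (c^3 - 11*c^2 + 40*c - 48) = c^5 - 10*c^4 + 27*c^3 + 14*c^2 - 128*c + 96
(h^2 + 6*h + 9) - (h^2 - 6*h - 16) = 12*h + 25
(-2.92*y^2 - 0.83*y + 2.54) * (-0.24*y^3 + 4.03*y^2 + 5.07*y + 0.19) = 0.7008*y^5 - 11.5684*y^4 - 18.7589*y^3 + 5.4733*y^2 + 12.7201*y + 0.4826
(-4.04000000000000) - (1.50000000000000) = -5.54000000000000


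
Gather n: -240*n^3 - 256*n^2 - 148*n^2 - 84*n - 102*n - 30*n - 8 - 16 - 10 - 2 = -240*n^3 - 404*n^2 - 216*n - 36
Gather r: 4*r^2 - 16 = 4*r^2 - 16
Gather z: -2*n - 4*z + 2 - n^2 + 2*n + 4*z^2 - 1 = -n^2 + 4*z^2 - 4*z + 1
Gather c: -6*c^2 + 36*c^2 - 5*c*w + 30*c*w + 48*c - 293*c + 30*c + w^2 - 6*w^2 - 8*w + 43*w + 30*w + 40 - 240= 30*c^2 + c*(25*w - 215) - 5*w^2 + 65*w - 200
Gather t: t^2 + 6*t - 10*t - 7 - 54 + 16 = t^2 - 4*t - 45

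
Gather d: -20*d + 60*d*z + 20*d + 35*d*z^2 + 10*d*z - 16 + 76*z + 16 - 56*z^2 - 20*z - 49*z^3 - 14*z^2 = d*(35*z^2 + 70*z) - 49*z^3 - 70*z^2 + 56*z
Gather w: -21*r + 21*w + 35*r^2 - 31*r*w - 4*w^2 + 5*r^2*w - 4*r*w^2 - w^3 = 35*r^2 - 21*r - w^3 + w^2*(-4*r - 4) + w*(5*r^2 - 31*r + 21)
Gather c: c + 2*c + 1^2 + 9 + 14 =3*c + 24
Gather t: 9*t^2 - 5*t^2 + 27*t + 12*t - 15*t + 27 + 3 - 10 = 4*t^2 + 24*t + 20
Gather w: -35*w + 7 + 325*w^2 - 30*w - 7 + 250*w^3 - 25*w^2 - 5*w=250*w^3 + 300*w^2 - 70*w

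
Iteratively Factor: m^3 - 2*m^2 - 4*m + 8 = (m - 2)*(m^2 - 4) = (m - 2)*(m + 2)*(m - 2)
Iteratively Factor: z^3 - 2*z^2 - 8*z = (z)*(z^2 - 2*z - 8) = z*(z - 4)*(z + 2)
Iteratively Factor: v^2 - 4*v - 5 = (v + 1)*(v - 5)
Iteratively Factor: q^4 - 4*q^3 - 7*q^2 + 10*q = (q)*(q^3 - 4*q^2 - 7*q + 10) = q*(q - 1)*(q^2 - 3*q - 10) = q*(q - 5)*(q - 1)*(q + 2)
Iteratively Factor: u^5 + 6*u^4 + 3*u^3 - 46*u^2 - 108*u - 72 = (u + 2)*(u^4 + 4*u^3 - 5*u^2 - 36*u - 36) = (u + 2)*(u + 3)*(u^3 + u^2 - 8*u - 12) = (u - 3)*(u + 2)*(u + 3)*(u^2 + 4*u + 4) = (u - 3)*(u + 2)^2*(u + 3)*(u + 2)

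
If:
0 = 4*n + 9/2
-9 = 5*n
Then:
No Solution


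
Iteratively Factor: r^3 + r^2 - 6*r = (r)*(r^2 + r - 6) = r*(r + 3)*(r - 2)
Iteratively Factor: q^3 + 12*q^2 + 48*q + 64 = (q + 4)*(q^2 + 8*q + 16) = (q + 4)^2*(q + 4)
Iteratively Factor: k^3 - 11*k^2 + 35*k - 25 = (k - 5)*(k^2 - 6*k + 5) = (k - 5)*(k - 1)*(k - 5)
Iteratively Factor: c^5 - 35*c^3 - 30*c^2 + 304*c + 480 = (c - 4)*(c^4 + 4*c^3 - 19*c^2 - 106*c - 120) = (c - 5)*(c - 4)*(c^3 + 9*c^2 + 26*c + 24) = (c - 5)*(c - 4)*(c + 4)*(c^2 + 5*c + 6) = (c - 5)*(c - 4)*(c + 2)*(c + 4)*(c + 3)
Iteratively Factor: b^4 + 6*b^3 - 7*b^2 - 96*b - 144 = (b + 3)*(b^3 + 3*b^2 - 16*b - 48) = (b - 4)*(b + 3)*(b^2 + 7*b + 12) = (b - 4)*(b + 3)^2*(b + 4)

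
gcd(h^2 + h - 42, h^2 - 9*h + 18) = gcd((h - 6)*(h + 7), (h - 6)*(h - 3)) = h - 6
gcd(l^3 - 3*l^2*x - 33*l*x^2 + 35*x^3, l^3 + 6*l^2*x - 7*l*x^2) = -l + x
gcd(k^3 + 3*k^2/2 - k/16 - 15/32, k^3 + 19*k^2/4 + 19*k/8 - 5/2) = k^2 + 3*k/4 - 5/8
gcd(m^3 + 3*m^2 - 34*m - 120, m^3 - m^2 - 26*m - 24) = m^2 - 2*m - 24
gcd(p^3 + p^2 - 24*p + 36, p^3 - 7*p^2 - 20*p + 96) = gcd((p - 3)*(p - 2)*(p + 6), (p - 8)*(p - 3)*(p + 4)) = p - 3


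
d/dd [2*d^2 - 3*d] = 4*d - 3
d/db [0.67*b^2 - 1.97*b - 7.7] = 1.34*b - 1.97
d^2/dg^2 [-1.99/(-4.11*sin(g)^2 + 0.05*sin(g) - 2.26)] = (-134.461116*sin(g)^4 + 1.226835*sin(g)^3 + 275.623955*sin(g)^2 - 2.67854*sin(g) - 36.958678)/(4.11*sin(g)^2 - 0.05*sin(g) + 2.26)^3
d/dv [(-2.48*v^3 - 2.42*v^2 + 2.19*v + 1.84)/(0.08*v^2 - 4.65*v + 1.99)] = (-0.1984*v^4 + 23.064*v^3 - 3.7278*v^2 - 9.926*v + 12.9141)/(0.0064*v^4 - 0.744*v^3 + 21.9409*v^2 - 18.507*v + 3.9601)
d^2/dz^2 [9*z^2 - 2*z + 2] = 18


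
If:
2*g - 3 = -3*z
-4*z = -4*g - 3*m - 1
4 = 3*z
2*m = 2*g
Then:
No Solution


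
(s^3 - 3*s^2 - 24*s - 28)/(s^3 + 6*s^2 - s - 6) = (s^3 - 3*s^2 - 24*s - 28)/(s^3 + 6*s^2 - s - 6)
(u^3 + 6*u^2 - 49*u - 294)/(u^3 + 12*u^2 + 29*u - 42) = (u - 7)/(u - 1)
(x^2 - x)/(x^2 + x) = (x - 1)/(x + 1)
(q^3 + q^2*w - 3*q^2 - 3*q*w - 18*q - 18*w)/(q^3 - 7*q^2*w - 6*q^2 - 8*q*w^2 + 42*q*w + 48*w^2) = (q + 3)/(q - 8*w)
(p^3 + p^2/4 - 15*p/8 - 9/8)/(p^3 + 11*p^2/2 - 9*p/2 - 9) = (p + 3/4)/(p + 6)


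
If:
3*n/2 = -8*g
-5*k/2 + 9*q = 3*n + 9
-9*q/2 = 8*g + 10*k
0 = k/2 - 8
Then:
No Solution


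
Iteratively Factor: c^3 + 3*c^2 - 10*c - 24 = (c + 2)*(c^2 + c - 12) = (c - 3)*(c + 2)*(c + 4)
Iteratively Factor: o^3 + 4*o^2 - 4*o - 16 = (o - 2)*(o^2 + 6*o + 8) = (o - 2)*(o + 4)*(o + 2)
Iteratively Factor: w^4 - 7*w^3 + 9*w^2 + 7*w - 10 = (w - 5)*(w^3 - 2*w^2 - w + 2) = (w - 5)*(w + 1)*(w^2 - 3*w + 2) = (w - 5)*(w - 1)*(w + 1)*(w - 2)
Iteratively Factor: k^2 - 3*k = (k - 3)*(k)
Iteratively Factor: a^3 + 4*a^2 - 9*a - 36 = (a - 3)*(a^2 + 7*a + 12) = (a - 3)*(a + 3)*(a + 4)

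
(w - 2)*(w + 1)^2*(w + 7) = w^4 + 7*w^3 - 3*w^2 - 23*w - 14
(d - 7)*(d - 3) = d^2 - 10*d + 21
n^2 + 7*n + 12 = (n + 3)*(n + 4)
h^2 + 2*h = h*(h + 2)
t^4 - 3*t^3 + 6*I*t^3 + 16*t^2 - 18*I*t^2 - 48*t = t*(t - 3)*(t - 2*I)*(t + 8*I)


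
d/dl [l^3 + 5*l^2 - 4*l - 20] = 3*l^2 + 10*l - 4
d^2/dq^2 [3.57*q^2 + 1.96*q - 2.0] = 7.14000000000000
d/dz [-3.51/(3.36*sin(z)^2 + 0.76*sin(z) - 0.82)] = (23.5872*sin(z) + 2.6676)*cos(z)/(3.36*sin(z)^2 + 0.76*sin(z) - 0.82)^2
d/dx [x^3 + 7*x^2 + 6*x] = 3*x^2 + 14*x + 6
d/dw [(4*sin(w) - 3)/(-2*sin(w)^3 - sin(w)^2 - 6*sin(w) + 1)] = 2*(8*sin(w)^3 - 7*sin(w)^2 - 3*sin(w) - 7)*cos(w)/(2*sin(w)^3 + sin(w)^2 + 6*sin(w) - 1)^2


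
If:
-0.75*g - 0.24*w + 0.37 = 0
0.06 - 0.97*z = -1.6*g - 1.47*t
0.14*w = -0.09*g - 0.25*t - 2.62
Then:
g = 0.266242143112014*z + 4.56034364449812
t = 0.370076578925699*z - 5.00445566748095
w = -0.832006697225043*z - 12.70940722239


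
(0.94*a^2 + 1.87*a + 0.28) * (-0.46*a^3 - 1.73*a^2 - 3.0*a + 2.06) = -0.4324*a^5 - 2.4864*a^4 - 6.1839*a^3 - 4.158*a^2 + 3.0122*a + 0.5768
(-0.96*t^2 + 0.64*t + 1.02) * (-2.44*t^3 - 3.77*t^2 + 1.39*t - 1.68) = 2.3424*t^5 + 2.0576*t^4 - 6.236*t^3 - 1.343*t^2 + 0.3426*t - 1.7136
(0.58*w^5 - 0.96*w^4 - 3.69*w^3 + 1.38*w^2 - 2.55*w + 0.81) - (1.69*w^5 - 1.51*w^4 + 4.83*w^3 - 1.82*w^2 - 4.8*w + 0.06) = -1.11*w^5 + 0.55*w^4 - 8.52*w^3 + 3.2*w^2 + 2.25*w + 0.75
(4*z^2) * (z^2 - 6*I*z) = 4*z^4 - 24*I*z^3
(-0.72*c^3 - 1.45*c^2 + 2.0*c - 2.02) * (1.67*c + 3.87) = -1.2024*c^4 - 5.2079*c^3 - 2.2715*c^2 + 4.3666*c - 7.8174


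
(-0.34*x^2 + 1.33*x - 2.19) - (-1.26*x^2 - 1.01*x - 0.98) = 0.92*x^2 + 2.34*x - 1.21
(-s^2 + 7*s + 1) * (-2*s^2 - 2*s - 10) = 2*s^4 - 12*s^3 - 6*s^2 - 72*s - 10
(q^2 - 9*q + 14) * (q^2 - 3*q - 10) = q^4 - 12*q^3 + 31*q^2 + 48*q - 140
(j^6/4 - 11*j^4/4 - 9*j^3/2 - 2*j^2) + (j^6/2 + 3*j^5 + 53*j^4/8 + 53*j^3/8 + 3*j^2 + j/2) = 3*j^6/4 + 3*j^5 + 31*j^4/8 + 17*j^3/8 + j^2 + j/2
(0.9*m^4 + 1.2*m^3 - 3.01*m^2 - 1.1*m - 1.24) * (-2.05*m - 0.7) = -1.845*m^5 - 3.09*m^4 + 5.3305*m^3 + 4.362*m^2 + 3.312*m + 0.868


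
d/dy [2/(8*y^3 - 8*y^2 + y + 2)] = 2*(-24*y^2 + 16*y - 1)/(8*y^3 - 8*y^2 + y + 2)^2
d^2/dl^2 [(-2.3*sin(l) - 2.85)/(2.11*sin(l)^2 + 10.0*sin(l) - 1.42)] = (10.23983*sin(l)^5 + 2.22394000000003*sin(l)^4 + 201.2729*sin(l)^3 + 275.68577*sin(l)^2 - 357.04984*sin(l) - 652.39834)/(2.11*sin(l)^2 + 10.0*sin(l) - 1.42)^3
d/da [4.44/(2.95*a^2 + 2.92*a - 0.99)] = (-26.196*a - 12.9648)/(2.95*a^2 + 2.92*a - 0.99)^2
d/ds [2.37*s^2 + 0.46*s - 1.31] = 4.74*s + 0.46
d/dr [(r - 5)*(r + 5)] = 2*r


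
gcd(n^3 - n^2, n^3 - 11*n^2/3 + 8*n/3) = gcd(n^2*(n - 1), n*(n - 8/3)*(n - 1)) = n^2 - n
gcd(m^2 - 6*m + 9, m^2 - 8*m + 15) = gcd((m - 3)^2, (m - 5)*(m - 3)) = m - 3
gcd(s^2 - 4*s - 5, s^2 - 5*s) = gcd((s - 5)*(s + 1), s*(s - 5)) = s - 5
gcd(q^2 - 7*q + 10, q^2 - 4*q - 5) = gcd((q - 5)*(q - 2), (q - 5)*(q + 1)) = q - 5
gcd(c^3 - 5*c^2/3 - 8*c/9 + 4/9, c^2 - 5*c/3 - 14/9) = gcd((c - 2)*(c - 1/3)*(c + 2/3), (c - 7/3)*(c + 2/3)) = c + 2/3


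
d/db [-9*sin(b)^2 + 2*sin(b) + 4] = 2*(1 - 9*sin(b))*cos(b)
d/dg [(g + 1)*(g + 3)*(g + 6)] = 3*g^2 + 20*g + 27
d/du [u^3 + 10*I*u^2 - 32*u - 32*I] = 3*u^2 + 20*I*u - 32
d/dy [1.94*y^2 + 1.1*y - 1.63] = 3.88*y + 1.1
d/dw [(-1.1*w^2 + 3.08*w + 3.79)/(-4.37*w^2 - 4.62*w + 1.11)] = (18.5416*w^2 + 30.6826*w + 20.9286)/(19.0969*w^4 + 40.3788*w^3 + 11.643*w^2 - 10.2564*w + 1.2321)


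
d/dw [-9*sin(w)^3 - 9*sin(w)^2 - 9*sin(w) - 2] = 9*(-2*sin(w) + 3*cos(w)^2 - 4)*cos(w)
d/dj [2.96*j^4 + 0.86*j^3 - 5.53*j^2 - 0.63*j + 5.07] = 11.84*j^3 + 2.58*j^2 - 11.06*j - 0.63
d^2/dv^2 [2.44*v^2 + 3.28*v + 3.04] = 4.88000000000000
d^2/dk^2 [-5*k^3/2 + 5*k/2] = -15*k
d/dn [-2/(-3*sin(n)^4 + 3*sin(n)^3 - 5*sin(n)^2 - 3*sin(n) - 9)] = 2*(-12*sin(n)^3 + 9*sin(n)^2 - 10*sin(n) - 3)*cos(n)/(3*sin(n)^4 - 3*sin(n)^3 + 5*sin(n)^2 + 3*sin(n) + 9)^2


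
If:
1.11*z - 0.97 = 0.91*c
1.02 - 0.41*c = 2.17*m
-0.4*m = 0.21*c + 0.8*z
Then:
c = -1.12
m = 0.68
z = -0.05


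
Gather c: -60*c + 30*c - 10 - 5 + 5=-30*c - 10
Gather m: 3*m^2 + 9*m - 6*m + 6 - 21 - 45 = 3*m^2 + 3*m - 60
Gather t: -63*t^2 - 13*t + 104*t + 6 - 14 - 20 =-63*t^2 + 91*t - 28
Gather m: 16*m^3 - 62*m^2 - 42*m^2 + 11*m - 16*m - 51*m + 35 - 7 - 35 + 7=16*m^3 - 104*m^2 - 56*m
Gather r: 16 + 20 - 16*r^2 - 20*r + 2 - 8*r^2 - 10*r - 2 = -24*r^2 - 30*r + 36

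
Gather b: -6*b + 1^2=1 - 6*b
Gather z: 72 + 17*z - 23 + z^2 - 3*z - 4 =z^2 + 14*z + 45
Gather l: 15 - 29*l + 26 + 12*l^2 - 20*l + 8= 12*l^2 - 49*l + 49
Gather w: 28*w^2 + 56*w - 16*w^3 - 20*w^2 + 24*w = -16*w^3 + 8*w^2 + 80*w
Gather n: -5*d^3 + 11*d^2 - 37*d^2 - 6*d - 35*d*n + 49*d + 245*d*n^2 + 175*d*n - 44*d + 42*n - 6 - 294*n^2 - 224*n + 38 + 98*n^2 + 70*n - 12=-5*d^3 - 26*d^2 - d + n^2*(245*d - 196) + n*(140*d - 112) + 20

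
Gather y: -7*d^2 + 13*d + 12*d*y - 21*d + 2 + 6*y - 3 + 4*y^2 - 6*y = -7*d^2 + 12*d*y - 8*d + 4*y^2 - 1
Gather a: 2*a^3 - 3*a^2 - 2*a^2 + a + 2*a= 2*a^3 - 5*a^2 + 3*a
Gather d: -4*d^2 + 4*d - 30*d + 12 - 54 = -4*d^2 - 26*d - 42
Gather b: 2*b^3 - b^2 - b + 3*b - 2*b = 2*b^3 - b^2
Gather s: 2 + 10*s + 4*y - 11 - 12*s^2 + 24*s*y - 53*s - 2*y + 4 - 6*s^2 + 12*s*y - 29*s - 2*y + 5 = -18*s^2 + s*(36*y - 72)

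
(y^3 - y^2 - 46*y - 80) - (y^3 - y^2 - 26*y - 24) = -20*y - 56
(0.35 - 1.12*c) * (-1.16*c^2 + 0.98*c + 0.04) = 1.2992*c^3 - 1.5036*c^2 + 0.2982*c + 0.014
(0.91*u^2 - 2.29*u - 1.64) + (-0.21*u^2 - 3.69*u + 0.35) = 0.7*u^2 - 5.98*u - 1.29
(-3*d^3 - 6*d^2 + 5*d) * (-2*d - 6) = 6*d^4 + 30*d^3 + 26*d^2 - 30*d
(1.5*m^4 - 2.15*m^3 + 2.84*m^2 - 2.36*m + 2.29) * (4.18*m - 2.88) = 6.27*m^5 - 13.307*m^4 + 18.0632*m^3 - 18.044*m^2 + 16.369*m - 6.5952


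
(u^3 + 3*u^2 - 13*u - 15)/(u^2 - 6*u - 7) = (u^2 + 2*u - 15)/(u - 7)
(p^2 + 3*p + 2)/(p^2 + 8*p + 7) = (p + 2)/(p + 7)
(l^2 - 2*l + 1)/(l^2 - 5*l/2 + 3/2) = 2*(l - 1)/(2*l - 3)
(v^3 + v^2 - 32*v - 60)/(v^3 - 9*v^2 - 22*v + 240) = (v + 2)/(v - 8)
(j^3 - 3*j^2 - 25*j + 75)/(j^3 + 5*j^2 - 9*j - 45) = (j - 5)/(j + 3)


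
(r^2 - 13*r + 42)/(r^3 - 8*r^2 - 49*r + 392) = (r - 6)/(r^2 - r - 56)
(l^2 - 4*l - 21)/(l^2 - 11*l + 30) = (l^2 - 4*l - 21)/(l^2 - 11*l + 30)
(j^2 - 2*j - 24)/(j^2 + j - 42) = (j + 4)/(j + 7)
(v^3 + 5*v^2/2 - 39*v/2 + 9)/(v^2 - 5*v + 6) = (v^2 + 11*v/2 - 3)/(v - 2)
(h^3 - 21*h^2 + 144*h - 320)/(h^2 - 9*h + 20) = (h^2 - 16*h + 64)/(h - 4)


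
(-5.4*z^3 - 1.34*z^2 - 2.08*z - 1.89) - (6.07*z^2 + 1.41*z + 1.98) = -5.4*z^3 - 7.41*z^2 - 3.49*z - 3.87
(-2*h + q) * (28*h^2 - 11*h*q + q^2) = -56*h^3 + 50*h^2*q - 13*h*q^2 + q^3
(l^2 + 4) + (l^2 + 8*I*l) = 2*l^2 + 8*I*l + 4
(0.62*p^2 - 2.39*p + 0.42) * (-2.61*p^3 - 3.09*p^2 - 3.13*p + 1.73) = -1.6182*p^5 + 4.3221*p^4 + 4.3483*p^3 + 7.2555*p^2 - 5.4493*p + 0.7266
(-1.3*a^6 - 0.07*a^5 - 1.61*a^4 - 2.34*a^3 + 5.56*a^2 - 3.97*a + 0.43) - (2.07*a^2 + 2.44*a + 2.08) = -1.3*a^6 - 0.07*a^5 - 1.61*a^4 - 2.34*a^3 + 3.49*a^2 - 6.41*a - 1.65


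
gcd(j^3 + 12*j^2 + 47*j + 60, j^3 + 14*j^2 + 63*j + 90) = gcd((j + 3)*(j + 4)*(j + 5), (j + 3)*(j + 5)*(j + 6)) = j^2 + 8*j + 15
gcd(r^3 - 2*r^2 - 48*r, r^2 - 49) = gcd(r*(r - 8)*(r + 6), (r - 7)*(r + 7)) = 1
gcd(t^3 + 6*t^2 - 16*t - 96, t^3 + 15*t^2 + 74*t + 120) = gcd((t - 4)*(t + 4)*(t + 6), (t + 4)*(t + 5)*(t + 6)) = t^2 + 10*t + 24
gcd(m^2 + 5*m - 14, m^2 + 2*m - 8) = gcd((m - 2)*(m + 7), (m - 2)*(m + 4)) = m - 2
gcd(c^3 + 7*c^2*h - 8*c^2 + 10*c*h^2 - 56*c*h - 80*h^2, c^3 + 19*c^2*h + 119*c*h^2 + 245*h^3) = c + 5*h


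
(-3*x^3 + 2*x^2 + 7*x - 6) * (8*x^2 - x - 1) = -24*x^5 + 19*x^4 + 57*x^3 - 57*x^2 - x + 6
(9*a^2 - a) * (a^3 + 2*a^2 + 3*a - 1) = 9*a^5 + 17*a^4 + 25*a^3 - 12*a^2 + a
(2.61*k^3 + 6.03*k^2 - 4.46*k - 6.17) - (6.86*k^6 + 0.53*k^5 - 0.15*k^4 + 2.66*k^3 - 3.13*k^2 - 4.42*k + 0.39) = -6.86*k^6 - 0.53*k^5 + 0.15*k^4 - 0.0500000000000003*k^3 + 9.16*k^2 - 0.04*k - 6.56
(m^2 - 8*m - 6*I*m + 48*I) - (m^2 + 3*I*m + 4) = -8*m - 9*I*m - 4 + 48*I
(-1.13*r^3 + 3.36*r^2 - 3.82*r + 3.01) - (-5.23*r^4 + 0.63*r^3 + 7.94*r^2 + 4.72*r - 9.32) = 5.23*r^4 - 1.76*r^3 - 4.58*r^2 - 8.54*r + 12.33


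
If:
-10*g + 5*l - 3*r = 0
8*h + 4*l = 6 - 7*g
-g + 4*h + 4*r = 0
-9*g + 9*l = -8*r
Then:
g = 402/1391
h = 57/214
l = 6/13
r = -270/1391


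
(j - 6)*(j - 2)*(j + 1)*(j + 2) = j^4 - 5*j^3 - 10*j^2 + 20*j + 24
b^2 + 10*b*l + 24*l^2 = (b + 4*l)*(b + 6*l)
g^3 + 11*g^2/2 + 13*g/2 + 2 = (g + 1/2)*(g + 1)*(g + 4)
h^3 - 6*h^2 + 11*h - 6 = (h - 3)*(h - 2)*(h - 1)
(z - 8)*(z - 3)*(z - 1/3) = z^3 - 34*z^2/3 + 83*z/3 - 8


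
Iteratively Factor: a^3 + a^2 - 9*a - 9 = (a + 3)*(a^2 - 2*a - 3) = (a - 3)*(a + 3)*(a + 1)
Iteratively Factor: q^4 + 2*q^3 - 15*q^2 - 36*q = (q + 3)*(q^3 - q^2 - 12*q) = (q - 4)*(q + 3)*(q^2 + 3*q) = (q - 4)*(q + 3)^2*(q)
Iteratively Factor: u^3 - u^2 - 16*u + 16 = (u - 4)*(u^2 + 3*u - 4) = (u - 4)*(u - 1)*(u + 4)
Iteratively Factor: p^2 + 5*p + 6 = (p + 2)*(p + 3)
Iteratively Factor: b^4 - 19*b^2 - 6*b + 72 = (b + 3)*(b^3 - 3*b^2 - 10*b + 24) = (b - 2)*(b + 3)*(b^2 - b - 12) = (b - 2)*(b + 3)^2*(b - 4)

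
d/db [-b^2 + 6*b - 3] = 6 - 2*b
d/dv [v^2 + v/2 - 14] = 2*v + 1/2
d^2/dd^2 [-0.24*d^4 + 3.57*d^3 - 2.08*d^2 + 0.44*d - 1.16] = -2.88*d^2 + 21.42*d - 4.16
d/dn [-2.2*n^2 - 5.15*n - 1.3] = -4.4*n - 5.15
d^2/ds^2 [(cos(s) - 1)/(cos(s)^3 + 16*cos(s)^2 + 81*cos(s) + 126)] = (2*(cos(s) - 1)*(3*cos(s)^2 + 32*cos(s) + 81)^2*sin(s)^2 - (cos(s)^3 + 16*cos(s)^2 + 81*cos(s) + 126)^2*cos(s) + (cos(s)^3 + 16*cos(s)^2 + 81*cos(s) + 126)*(12*(1 - cos(2*s))^2 - 654*cos(s) + 752*cos(2*s) + 238*cos(3*s) + 9*cos(4*s) - 345)/8)/(cos(s)^3 + 16*cos(s)^2 + 81*cos(s) + 126)^3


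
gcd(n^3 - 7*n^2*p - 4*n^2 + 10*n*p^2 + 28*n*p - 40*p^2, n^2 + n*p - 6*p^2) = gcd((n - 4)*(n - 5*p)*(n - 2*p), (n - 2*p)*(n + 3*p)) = -n + 2*p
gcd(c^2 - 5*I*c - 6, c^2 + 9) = c - 3*I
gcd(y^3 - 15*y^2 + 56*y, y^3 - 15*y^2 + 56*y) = y^3 - 15*y^2 + 56*y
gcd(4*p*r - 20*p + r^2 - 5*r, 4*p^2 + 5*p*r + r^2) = 4*p + r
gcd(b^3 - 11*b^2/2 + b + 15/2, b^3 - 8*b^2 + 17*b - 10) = b - 5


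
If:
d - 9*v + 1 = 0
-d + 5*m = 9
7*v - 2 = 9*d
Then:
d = -11/74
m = 131/74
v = 7/74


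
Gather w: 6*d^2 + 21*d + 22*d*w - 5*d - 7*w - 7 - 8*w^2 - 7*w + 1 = 6*d^2 + 16*d - 8*w^2 + w*(22*d - 14) - 6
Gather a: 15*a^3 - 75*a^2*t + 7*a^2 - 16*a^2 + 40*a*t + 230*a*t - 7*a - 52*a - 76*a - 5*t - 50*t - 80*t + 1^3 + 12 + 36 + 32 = 15*a^3 + a^2*(-75*t - 9) + a*(270*t - 135) - 135*t + 81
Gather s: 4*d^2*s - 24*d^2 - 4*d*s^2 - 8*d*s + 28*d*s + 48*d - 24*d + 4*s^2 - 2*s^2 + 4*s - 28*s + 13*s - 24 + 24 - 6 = -24*d^2 + 24*d + s^2*(2 - 4*d) + s*(4*d^2 + 20*d - 11) - 6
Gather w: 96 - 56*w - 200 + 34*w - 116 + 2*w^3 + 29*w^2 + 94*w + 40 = 2*w^3 + 29*w^2 + 72*w - 180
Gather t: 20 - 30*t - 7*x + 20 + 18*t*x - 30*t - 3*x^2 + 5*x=t*(18*x - 60) - 3*x^2 - 2*x + 40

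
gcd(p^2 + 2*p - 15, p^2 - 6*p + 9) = p - 3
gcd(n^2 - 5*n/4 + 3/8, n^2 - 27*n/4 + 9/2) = n - 3/4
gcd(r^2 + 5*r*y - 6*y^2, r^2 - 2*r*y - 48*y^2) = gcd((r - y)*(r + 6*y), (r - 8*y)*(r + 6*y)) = r + 6*y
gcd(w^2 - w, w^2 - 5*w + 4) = w - 1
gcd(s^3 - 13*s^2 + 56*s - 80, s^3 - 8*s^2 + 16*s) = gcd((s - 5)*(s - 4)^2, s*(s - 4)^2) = s^2 - 8*s + 16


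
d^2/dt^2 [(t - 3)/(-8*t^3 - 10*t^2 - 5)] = 4*(-8*t^2*(t - 3)*(6*t + 5)^2 + (12*t^2 + 10*t + (t - 3)*(12*t + 5))*(8*t^3 + 10*t^2 + 5))/(8*t^3 + 10*t^2 + 5)^3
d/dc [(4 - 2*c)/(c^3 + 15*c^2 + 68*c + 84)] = 2*(2*c^3 + 9*c^2 - 60*c - 220)/(c^6 + 30*c^5 + 361*c^4 + 2208*c^3 + 7144*c^2 + 11424*c + 7056)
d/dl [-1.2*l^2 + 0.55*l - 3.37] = 0.55 - 2.4*l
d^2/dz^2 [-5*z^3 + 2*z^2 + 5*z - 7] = 4 - 30*z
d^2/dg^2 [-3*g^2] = -6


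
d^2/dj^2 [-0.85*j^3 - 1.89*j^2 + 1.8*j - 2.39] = -5.1*j - 3.78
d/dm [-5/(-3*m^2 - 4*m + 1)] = 10*(-3*m - 2)/(3*m^2 + 4*m - 1)^2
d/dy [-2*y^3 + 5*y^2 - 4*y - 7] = -6*y^2 + 10*y - 4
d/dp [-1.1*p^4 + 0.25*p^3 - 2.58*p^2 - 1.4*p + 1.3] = -4.4*p^3 + 0.75*p^2 - 5.16*p - 1.4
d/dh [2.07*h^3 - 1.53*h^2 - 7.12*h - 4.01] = 6.21*h^2 - 3.06*h - 7.12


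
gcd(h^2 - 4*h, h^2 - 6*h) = h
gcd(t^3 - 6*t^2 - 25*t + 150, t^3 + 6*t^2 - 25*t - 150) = t^2 - 25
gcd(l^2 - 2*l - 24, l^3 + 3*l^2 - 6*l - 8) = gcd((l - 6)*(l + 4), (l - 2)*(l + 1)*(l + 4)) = l + 4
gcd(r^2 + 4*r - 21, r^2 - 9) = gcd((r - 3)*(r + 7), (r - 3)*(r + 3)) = r - 3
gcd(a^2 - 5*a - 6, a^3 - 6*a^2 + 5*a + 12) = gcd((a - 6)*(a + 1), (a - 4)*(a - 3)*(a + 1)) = a + 1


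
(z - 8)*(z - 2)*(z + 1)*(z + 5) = z^4 - 4*z^3 - 39*z^2 + 46*z + 80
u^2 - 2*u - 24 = (u - 6)*(u + 4)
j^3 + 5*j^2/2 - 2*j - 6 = (j - 3/2)*(j + 2)^2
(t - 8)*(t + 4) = t^2 - 4*t - 32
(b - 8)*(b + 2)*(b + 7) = b^3 + b^2 - 58*b - 112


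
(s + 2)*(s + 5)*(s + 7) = s^3 + 14*s^2 + 59*s + 70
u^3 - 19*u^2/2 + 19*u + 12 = (u - 6)*(u - 4)*(u + 1/2)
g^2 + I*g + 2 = (g - I)*(g + 2*I)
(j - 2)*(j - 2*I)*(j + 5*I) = j^3 - 2*j^2 + 3*I*j^2 + 10*j - 6*I*j - 20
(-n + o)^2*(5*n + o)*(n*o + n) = 5*n^4*o + 5*n^4 - 9*n^3*o^2 - 9*n^3*o + 3*n^2*o^3 + 3*n^2*o^2 + n*o^4 + n*o^3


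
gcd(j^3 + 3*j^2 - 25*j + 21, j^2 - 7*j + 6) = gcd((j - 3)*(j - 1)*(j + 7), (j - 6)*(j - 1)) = j - 1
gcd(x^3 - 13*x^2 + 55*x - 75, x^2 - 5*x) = x - 5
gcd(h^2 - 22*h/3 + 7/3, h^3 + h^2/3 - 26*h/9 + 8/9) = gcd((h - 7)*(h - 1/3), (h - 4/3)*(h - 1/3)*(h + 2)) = h - 1/3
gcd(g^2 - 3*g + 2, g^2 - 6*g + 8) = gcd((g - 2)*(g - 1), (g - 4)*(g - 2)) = g - 2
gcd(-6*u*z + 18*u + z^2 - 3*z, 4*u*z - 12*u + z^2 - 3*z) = z - 3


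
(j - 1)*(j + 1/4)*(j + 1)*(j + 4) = j^4 + 17*j^3/4 - 17*j/4 - 1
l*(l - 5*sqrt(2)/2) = l^2 - 5*sqrt(2)*l/2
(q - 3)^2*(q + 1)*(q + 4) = q^4 - q^3 - 17*q^2 + 21*q + 36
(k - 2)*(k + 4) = k^2 + 2*k - 8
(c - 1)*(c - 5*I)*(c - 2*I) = c^3 - c^2 - 7*I*c^2 - 10*c + 7*I*c + 10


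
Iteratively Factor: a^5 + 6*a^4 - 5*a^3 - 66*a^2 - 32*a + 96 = (a - 1)*(a^4 + 7*a^3 + 2*a^2 - 64*a - 96) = (a - 1)*(a + 4)*(a^3 + 3*a^2 - 10*a - 24) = (a - 3)*(a - 1)*(a + 4)*(a^2 + 6*a + 8) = (a - 3)*(a - 1)*(a + 4)^2*(a + 2)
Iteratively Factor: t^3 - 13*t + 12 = (t - 3)*(t^2 + 3*t - 4) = (t - 3)*(t - 1)*(t + 4)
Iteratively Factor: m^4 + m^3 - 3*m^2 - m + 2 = (m - 1)*(m^3 + 2*m^2 - m - 2) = (m - 1)*(m + 2)*(m^2 - 1) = (m - 1)*(m + 1)*(m + 2)*(m - 1)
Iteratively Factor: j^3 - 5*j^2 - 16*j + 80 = (j - 5)*(j^2 - 16) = (j - 5)*(j + 4)*(j - 4)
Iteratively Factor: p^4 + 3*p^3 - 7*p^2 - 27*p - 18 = (p + 3)*(p^3 - 7*p - 6) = (p - 3)*(p + 3)*(p^2 + 3*p + 2) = (p - 3)*(p + 1)*(p + 3)*(p + 2)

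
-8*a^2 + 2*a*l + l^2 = (-2*a + l)*(4*a + l)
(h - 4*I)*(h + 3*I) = h^2 - I*h + 12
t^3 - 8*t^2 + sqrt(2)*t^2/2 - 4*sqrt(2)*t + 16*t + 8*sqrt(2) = (t - 4)^2*(t + sqrt(2)/2)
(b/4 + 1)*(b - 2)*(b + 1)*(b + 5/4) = b^4/4 + 17*b^3/16 - 9*b^2/16 - 31*b/8 - 5/2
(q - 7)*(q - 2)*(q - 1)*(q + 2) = q^4 - 8*q^3 + 3*q^2 + 32*q - 28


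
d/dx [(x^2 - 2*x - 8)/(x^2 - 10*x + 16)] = 8*(-x^2 + 6*x - 14)/(x^4 - 20*x^3 + 132*x^2 - 320*x + 256)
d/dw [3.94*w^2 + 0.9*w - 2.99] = 7.88*w + 0.9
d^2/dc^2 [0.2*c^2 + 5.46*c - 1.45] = 0.400000000000000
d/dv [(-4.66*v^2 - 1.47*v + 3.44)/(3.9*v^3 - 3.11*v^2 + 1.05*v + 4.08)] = (18.174*v^4 + 11.466*v^3 - 49.7127*v^2 - 16.6288*v - 9.6096)/(15.21*v^6 - 24.258*v^5 + 17.8621*v^4 + 25.293*v^3 - 24.2751*v^2 + 8.568*v + 16.6464)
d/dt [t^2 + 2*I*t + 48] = 2*t + 2*I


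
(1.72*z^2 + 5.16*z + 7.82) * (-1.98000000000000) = -3.4056*z^2 - 10.2168*z - 15.4836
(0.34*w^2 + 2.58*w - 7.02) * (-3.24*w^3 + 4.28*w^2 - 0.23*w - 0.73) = -1.1016*w^5 - 6.904*w^4 + 33.709*w^3 - 30.8872*w^2 - 0.2688*w + 5.1246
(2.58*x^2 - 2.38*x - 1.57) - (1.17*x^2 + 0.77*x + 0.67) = 1.41*x^2 - 3.15*x - 2.24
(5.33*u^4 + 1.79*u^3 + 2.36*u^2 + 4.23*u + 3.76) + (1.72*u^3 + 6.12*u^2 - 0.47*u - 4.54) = 5.33*u^4 + 3.51*u^3 + 8.48*u^2 + 3.76*u - 0.78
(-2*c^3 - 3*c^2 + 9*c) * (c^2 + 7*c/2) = -2*c^5 - 10*c^4 - 3*c^3/2 + 63*c^2/2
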